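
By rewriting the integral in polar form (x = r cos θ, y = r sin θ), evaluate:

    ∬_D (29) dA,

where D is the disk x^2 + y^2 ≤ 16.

The region D is 0 ≤ r ≤ 4, 0 ≤ θ ≤ 2π in polar coordinates, where x = r cos(θ), y = r sin(θ), and dA = r dr dθ.

Under the substitution, the integrand becomes 29, so

    ∬_D (29) dA = ∫_{0}^{2π} ∫_{0}^{4} (29) · r dr dθ.

Inner integral (in r): ∫_{0}^{4} (29) · r dr = 232.

Outer integral (in θ): ∫_{0}^{2π} (232) dθ = 464π.

Therefore ∬_D (29) dA = 464π.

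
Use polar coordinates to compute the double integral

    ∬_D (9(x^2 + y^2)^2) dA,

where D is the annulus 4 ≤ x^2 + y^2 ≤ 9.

The region D is 2 ≤ r ≤ 3, 0 ≤ θ ≤ 2π in polar coordinates, where x = r cos(θ), y = r sin(θ), and dA = r dr dθ.

Under the substitution, the integrand becomes 9r^4, so

    ∬_D (9(x^2 + y^2)^2) dA = ∫_{0}^{2π} ∫_{2}^{3} (9r^4) · r dr dθ.

Inner integral (in r): ∫_{2}^{3} (9r^4) · r dr = 1995/2.

Outer integral (in θ): ∫_{0}^{2π} (1995/2) dθ = 1995π.

Therefore ∬_D (9(x^2 + y^2)^2) dA = 1995π.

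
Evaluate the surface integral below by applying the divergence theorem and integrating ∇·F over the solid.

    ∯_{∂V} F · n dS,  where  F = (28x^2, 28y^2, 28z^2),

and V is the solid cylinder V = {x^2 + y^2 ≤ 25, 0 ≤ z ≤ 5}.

By the divergence theorem,

    ∯_{∂V} F · n dS = ∭_V (∇ · F) dV.

Compute the divergence:
    ∇ · F = ∂F_x/∂x + ∂F_y/∂y + ∂F_z/∂z = 56x + 56y + 56z.

In cylindrical coordinates, x = r cos(θ), y = r sin(θ), z = z, dV = r dr dθ dz, with 0 ≤ r ≤ 5, 0 ≤ θ ≤ 2π, 0 ≤ z ≤ 5.

The integrand, after substitution and multiplying by the volume element, becomes (56sqrt(2)r sin(θ + π/4) + 56z) · r, so

    ∭_V (∇·F) dV = ∫_0^{2π} ∫_0^{5} ∫_0^{5} (56sqrt(2)r sin(θ + π/4) + 56z) · r dz dr dθ.

Inner (z from 0 to 5): 140r (2sqrt(2)r sin(θ + π/4) + 5).
Middle (r from 0 to 5): 35000sqrt(2)sin(θ + π/4)/3 + 8750.
Outer (θ from 0 to 2π): 17500π.

Therefore ∯_{∂V} F · n dS = 17500π.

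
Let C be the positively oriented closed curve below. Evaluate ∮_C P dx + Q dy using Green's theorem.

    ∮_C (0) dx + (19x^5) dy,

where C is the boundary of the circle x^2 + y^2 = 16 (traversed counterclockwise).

Green's theorem converts the closed line integral into a double integral over the enclosed region D:

    ∮_C P dx + Q dy = ∬_D (∂Q/∂x - ∂P/∂y) dA.

Here P = 0, Q = 19x^5, so

    ∂Q/∂x = 95x^4,    ∂P/∂y = 0,
    ∂Q/∂x - ∂P/∂y = 95x^4.

D is the region x^2 + y^2 ≤ 16. Evaluating the double integral:

In polar coordinates (x = r cos θ, y = r sin θ, dA = r dr dθ) the integrand becomes 95r^4cos(θ)^4, so

    ∬_D (95x^4) dA = ∫_0^{2π} ∫_0^{4} (95r^4cos(θ)^4) · r dr dθ.

Inner (r from 0 to 4): 194560cos(θ)^4/3.
Outer (θ from 0 to 2π): 48640π.

Therefore ∮_C P dx + Q dy = 48640π.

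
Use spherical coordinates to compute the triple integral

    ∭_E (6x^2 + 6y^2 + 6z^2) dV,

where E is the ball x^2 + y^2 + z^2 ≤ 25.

In spherical coordinates, x = ρ sin(φ) cos(θ), y = ρ sin(φ) sin(θ), z = ρ cos(φ), and dV = ρ^2 sin(φ) dρ dφ dθ.

The integrand becomes 6ρ^2, so

    ∭_E (6x^2 + 6y^2 + 6z^2) dV = ∫_{0}^{2π} ∫_{0}^{π} ∫_{0}^{5} (6ρ^2) · ρ^2 sin(φ) dρ dφ dθ.

Inner (ρ): 3750sin(φ).
Middle (φ): 7500.
Outer (θ): 15000π.

Therefore the triple integral equals 15000π.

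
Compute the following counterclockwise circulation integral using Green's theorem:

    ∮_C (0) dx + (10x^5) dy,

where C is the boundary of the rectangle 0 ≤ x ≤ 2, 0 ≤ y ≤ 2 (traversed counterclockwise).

Green's theorem converts the closed line integral into a double integral over the enclosed region D:

    ∮_C P dx + Q dy = ∬_D (∂Q/∂x - ∂P/∂y) dA.

Here P = 0, Q = 10x^5, so

    ∂Q/∂x = 50x^4,    ∂P/∂y = 0,
    ∂Q/∂x - ∂P/∂y = 50x^4.

D is the region 0 ≤ x ≤ 2, 0 ≤ y ≤ 2. Evaluating the double integral:

    ∬_D (50x^4) dA = ∫_0^{2} ∫_0^{2} (50x^4) dy dx.

Inner (y from 0 to 2): 100x^4.
Outer (x from 0 to 2): 640.

Therefore ∮_C P dx + Q dy = 640.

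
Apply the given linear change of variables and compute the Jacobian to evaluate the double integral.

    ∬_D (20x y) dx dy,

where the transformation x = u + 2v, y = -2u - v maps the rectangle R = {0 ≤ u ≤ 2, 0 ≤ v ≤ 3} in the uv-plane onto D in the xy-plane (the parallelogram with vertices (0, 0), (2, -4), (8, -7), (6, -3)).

Compute the Jacobian determinant of (x, y) with respect to (u, v):

    ∂(x,y)/∂(u,v) = | 1  2 | = (1)(-1) - (2)(-2) = 3.
                   | -2  -1 |

Its absolute value is |J| = 3 (the area scaling factor).

Substituting x = u + 2v, y = -2u - v into the integrand,

    20x y → -40u^2 - 100u v - 40v^2,

so the integral becomes

    ∬_R (-40u^2 - 100u v - 40v^2) · |J| du dv = ∫_0^2 ∫_0^3 (-120u^2 - 300u v - 120v^2) dv du.

Inner (v): -360u^2 - 1350u - 1080.
Outer (u): -5820.

Therefore ∬_D (20x y) dx dy = -5820.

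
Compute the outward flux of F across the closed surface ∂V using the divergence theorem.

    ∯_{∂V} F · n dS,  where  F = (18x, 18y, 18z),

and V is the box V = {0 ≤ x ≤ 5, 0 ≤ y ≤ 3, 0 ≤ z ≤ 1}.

By the divergence theorem,

    ∯_{∂V} F · n dS = ∭_V (∇ · F) dV.

Compute the divergence:
    ∇ · F = ∂F_x/∂x + ∂F_y/∂y + ∂F_z/∂z = 18 + 18 + 18 = 54.

V is a rectangular box, so dV = dx dy dz with 0 ≤ x ≤ 5, 0 ≤ y ≤ 3, 0 ≤ z ≤ 1.

Integrate (54) over V as an iterated integral:

    ∭_V (∇·F) dV = ∫_0^{5} ∫_0^{3} ∫_0^{1} (54) dz dy dx.

Inner (z from 0 to 1): 54.
Middle (y from 0 to 3): 162.
Outer (x from 0 to 5): 810.

Therefore ∯_{∂V} F · n dS = 810.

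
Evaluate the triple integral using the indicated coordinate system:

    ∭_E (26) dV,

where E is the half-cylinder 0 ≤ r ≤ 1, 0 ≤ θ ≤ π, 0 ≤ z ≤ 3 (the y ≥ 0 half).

In cylindrical coordinates, x = r cos(θ), y = r sin(θ), z = z, and dV = r dr dθ dz.

The integrand becomes 26, so

    ∭_E (26) dV = ∫_{0}^{π} ∫_{0}^{1} ∫_{0}^{3} (26) · r dz dr dθ.

Inner (z): 78r.
Middle (r from 0 to 1): 39.
Outer (θ): 39π.

Therefore the triple integral equals 39π.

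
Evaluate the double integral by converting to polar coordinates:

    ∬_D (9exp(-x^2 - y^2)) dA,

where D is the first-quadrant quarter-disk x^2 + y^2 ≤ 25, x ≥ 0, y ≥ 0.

The region D is 0 ≤ r ≤ 5, 0 ≤ θ ≤ π/2 in polar coordinates, where x = r cos(θ), y = r sin(θ), and dA = r dr dθ.

Under the substitution, the integrand becomes 9exp(-r^2), so

    ∬_D (9exp(-x^2 - y^2)) dA = ∫_{0}^{π/2} ∫_{0}^{5} (9exp(-r^2)) · r dr dθ.

Inner integral (in r): ∫_{0}^{5} (9exp(-r^2)) · r dr = 9/2 - 9exp(-25)/2.

Outer integral (in θ): ∫_{0}^{π/2} (9/2 - 9exp(-25)/2) dθ = -9π (1 - exp(25))exp(-25)/4.

Therefore ∬_D (9exp(-x^2 - y^2)) dA = -9π (1 - exp(25))exp(-25)/4.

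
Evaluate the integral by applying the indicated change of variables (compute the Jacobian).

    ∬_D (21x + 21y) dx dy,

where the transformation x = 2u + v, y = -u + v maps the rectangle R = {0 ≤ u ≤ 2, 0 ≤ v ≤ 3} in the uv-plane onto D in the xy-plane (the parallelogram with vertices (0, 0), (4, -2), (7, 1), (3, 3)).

Compute the Jacobian determinant of (x, y) with respect to (u, v):

    ∂(x,y)/∂(u,v) = | 2  1 | = (2)(1) - (1)(-1) = 3.
                   | -1  1 |

Its absolute value is |J| = 3 (the area scaling factor).

Substituting x = 2u + v, y = -u + v into the integrand,

    21x + 21y → 21u + 42v,

so the integral becomes

    ∬_R (21u + 42v) · |J| du dv = ∫_0^2 ∫_0^3 (63u + 126v) dv du.

Inner (v): 189u + 567.
Outer (u): 1512.

Therefore ∬_D (21x + 21y) dx dy = 1512.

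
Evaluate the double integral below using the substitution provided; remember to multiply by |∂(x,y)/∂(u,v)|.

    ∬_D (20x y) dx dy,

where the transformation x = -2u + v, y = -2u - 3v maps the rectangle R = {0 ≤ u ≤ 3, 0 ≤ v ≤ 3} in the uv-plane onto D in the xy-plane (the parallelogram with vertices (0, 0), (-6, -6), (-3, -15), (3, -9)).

Compute the Jacobian determinant of (x, y) with respect to (u, v):

    ∂(x,y)/∂(u,v) = | -2  1 | = (-2)(-3) - (1)(-2) = 8.
                   | -2  -3 |

Its absolute value is |J| = 8 (the area scaling factor).

Substituting x = -2u + v, y = -2u - 3v into the integrand,

    20x y → 80u^2 + 80u v - 60v^2,

so the integral becomes

    ∬_R (80u^2 + 80u v - 60v^2) · |J| du dv = ∫_0^3 ∫_0^3 (640u^2 + 640u v - 480v^2) dv du.

Inner (v): 1920u^2 + 2880u - 4320.
Outer (u): 17280.

Therefore ∬_D (20x y) dx dy = 17280.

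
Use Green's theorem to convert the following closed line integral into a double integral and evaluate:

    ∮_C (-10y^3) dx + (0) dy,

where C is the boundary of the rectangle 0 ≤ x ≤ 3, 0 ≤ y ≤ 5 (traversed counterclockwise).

Green's theorem converts the closed line integral into a double integral over the enclosed region D:

    ∮_C P dx + Q dy = ∬_D (∂Q/∂x - ∂P/∂y) dA.

Here P = -10y^3, Q = 0, so

    ∂Q/∂x = 0,    ∂P/∂y = -30y^2,
    ∂Q/∂x - ∂P/∂y = 30y^2.

D is the region 0 ≤ x ≤ 3, 0 ≤ y ≤ 5. Evaluating the double integral:

    ∬_D (30y^2) dA = ∫_0^{3} ∫_0^{5} (30y^2) dy dx.

Inner (y from 0 to 5): 1250.
Outer (x from 0 to 3): 3750.

Therefore ∮_C P dx + Q dy = 3750.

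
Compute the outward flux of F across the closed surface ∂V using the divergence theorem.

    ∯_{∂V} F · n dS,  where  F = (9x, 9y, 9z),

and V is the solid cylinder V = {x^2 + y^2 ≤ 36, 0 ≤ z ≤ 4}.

By the divergence theorem,

    ∯_{∂V} F · n dS = ∭_V (∇ · F) dV.

Compute the divergence:
    ∇ · F = ∂F_x/∂x + ∂F_y/∂y + ∂F_z/∂z = 9 + 9 + 9 = 27.

In cylindrical coordinates, x = r cos(θ), y = r sin(θ), z = z, dV = r dr dθ dz, with 0 ≤ r ≤ 6, 0 ≤ θ ≤ 2π, 0 ≤ z ≤ 4.

The integrand, after substitution and multiplying by the volume element, becomes (27) · r, so

    ∭_V (∇·F) dV = ∫_0^{2π} ∫_0^{6} ∫_0^{4} (27) · r dz dr dθ.

Inner (z from 0 to 4): 108r.
Middle (r from 0 to 6): 1944.
Outer (θ from 0 to 2π): 3888π.

Therefore ∯_{∂V} F · n dS = 3888π.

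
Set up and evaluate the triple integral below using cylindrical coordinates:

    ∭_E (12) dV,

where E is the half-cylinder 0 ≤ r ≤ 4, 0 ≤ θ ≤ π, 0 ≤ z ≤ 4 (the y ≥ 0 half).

In cylindrical coordinates, x = r cos(θ), y = r sin(θ), z = z, and dV = r dr dθ dz.

The integrand becomes 12, so

    ∭_E (12) dV = ∫_{0}^{π} ∫_{0}^{4} ∫_{0}^{4} (12) · r dz dr dθ.

Inner (z): 48r.
Middle (r from 0 to 4): 384.
Outer (θ): 384π.

Therefore the triple integral equals 384π.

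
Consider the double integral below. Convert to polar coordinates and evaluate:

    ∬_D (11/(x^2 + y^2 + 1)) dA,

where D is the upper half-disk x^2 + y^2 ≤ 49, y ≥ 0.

The region D is 0 ≤ r ≤ 7, 0 ≤ θ ≤ π in polar coordinates, where x = r cos(θ), y = r sin(θ), and dA = r dr dθ.

Under the substitution, the integrand becomes 11/(r^2 + 1), so

    ∬_D (11/(x^2 + y^2 + 1)) dA = ∫_{0}^{π} ∫_{0}^{7} (11/(r^2 + 1)) · r dr dθ.

Inner integral (in r): ∫_{0}^{7} (11/(r^2 + 1)) · r dr = 11log(50)/2.

Outer integral (in θ): ∫_{0}^{π} (11log(50)/2) dθ = 11π log(50)/2.

Therefore ∬_D (11/(x^2 + y^2 + 1)) dA = 11π log(50)/2.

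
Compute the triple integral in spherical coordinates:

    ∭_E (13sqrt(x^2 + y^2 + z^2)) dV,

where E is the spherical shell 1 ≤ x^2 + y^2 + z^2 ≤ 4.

In spherical coordinates, x = ρ sin(φ) cos(θ), y = ρ sin(φ) sin(θ), z = ρ cos(φ), and dV = ρ^2 sin(φ) dρ dφ dθ.

The integrand becomes 13ρ, so

    ∭_E (13sqrt(x^2 + y^2 + z^2)) dV = ∫_{0}^{2π} ∫_{0}^{π} ∫_{1}^{2} (13ρ) · ρ^2 sin(φ) dρ dφ dθ.

Inner (ρ): 195sin(φ)/4.
Middle (φ): 195/2.
Outer (θ): 195π.

Therefore the triple integral equals 195π.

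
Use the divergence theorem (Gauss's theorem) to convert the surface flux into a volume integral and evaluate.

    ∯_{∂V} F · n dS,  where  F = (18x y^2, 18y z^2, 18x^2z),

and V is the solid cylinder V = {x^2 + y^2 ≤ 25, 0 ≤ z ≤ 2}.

By the divergence theorem,

    ∯_{∂V} F · n dS = ∭_V (∇ · F) dV.

Compute the divergence:
    ∇ · F = ∂F_x/∂x + ∂F_y/∂y + ∂F_z/∂z = 18y^2 + 18z^2 + 18x^2 = 18x^2 + 18y^2 + 18z^2.

In cylindrical coordinates, x = r cos(θ), y = r sin(θ), z = z, dV = r dr dθ dz, with 0 ≤ r ≤ 5, 0 ≤ θ ≤ 2π, 0 ≤ z ≤ 2.

The integrand, after substitution and multiplying by the volume element, becomes (18r^2 + 18z^2) · r, so

    ∭_V (∇·F) dV = ∫_0^{2π} ∫_0^{5} ∫_0^{2} (18r^2 + 18z^2) · r dz dr dθ.

Inner (z from 0 to 2): 36r^3 + 48r.
Middle (r from 0 to 5): 6225.
Outer (θ from 0 to 2π): 12450π.

Therefore ∯_{∂V} F · n dS = 12450π.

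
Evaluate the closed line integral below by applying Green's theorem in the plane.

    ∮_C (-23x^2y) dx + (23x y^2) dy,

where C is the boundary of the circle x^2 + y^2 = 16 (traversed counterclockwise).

Green's theorem converts the closed line integral into a double integral over the enclosed region D:

    ∮_C P dx + Q dy = ∬_D (∂Q/∂x - ∂P/∂y) dA.

Here P = -23x^2y, Q = 23x y^2, so

    ∂Q/∂x = 23y^2,    ∂P/∂y = -23x^2,
    ∂Q/∂x - ∂P/∂y = 23x^2 + 23y^2.

D is the region x^2 + y^2 ≤ 16. Evaluating the double integral:

In polar coordinates (x = r cos θ, y = r sin θ, dA = r dr dθ) the integrand becomes 23r^2, so

    ∬_D (23x^2 + 23y^2) dA = ∫_0^{2π} ∫_0^{4} (23r^2) · r dr dθ.

Inner (r from 0 to 4): 1472.
Outer (θ from 0 to 2π): 2944π.

Therefore ∮_C P dx + Q dy = 2944π.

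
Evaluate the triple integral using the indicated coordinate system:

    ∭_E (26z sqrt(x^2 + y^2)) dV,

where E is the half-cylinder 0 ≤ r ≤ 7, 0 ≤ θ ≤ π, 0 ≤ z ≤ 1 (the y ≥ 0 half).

In cylindrical coordinates, x = r cos(θ), y = r sin(θ), z = z, and dV = r dr dθ dz.

The integrand becomes 26r z, so

    ∭_E (26z sqrt(x^2 + y^2)) dV = ∫_{0}^{π} ∫_{0}^{7} ∫_{0}^{1} (26r z) · r dz dr dθ.

Inner (z): 13r^2.
Middle (r from 0 to 7): 4459/3.
Outer (θ): 4459π/3.

Therefore the triple integral equals 4459π/3.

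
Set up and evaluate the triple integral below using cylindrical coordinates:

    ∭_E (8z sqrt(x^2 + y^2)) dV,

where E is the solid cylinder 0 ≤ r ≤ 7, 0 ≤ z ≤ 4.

In cylindrical coordinates, x = r cos(θ), y = r sin(θ), z = z, and dV = r dr dθ dz.

The integrand becomes 8r z, so

    ∭_E (8z sqrt(x^2 + y^2)) dV = ∫_{0}^{2π} ∫_{0}^{7} ∫_{0}^{4} (8r z) · r dz dr dθ.

Inner (z): 64r^2.
Middle (r from 0 to 7): 21952/3.
Outer (θ): 43904π/3.

Therefore the triple integral equals 43904π/3.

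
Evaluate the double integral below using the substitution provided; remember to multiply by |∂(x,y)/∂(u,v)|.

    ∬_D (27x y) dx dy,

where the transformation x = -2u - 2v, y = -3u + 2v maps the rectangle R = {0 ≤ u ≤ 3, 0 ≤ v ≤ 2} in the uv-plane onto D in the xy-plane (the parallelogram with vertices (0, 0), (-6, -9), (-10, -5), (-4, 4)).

Compute the Jacobian determinant of (x, y) with respect to (u, v):

    ∂(x,y)/∂(u,v) = | -2  -2 | = (-2)(2) - (-2)(-3) = -10.
                   | -3  2 |

Its absolute value is |J| = 10 (the area scaling factor).

Substituting x = -2u - 2v, y = -3u + 2v into the integrand,

    27x y → 162u^2 + 54u v - 108v^2,

so the integral becomes

    ∬_R (162u^2 + 54u v - 108v^2) · |J| du dv = ∫_0^3 ∫_0^2 (1620u^2 + 540u v - 1080v^2) dv du.

Inner (v): 3240u^2 + 1080u - 2880.
Outer (u): 25380.

Therefore ∬_D (27x y) dx dy = 25380.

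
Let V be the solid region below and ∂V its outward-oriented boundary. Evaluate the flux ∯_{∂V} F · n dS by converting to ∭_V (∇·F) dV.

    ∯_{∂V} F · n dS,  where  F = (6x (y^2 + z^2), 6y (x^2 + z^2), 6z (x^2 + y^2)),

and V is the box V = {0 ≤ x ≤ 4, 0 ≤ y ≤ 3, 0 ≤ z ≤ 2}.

By the divergence theorem,

    ∯_{∂V} F · n dS = ∭_V (∇ · F) dV.

Compute the divergence:
    ∇ · F = ∂F_x/∂x + ∂F_y/∂y + ∂F_z/∂z = 6y^2 + 6z^2 + 6x^2 + 6z^2 + 6x^2 + 6y^2 = 12x^2 + 12y^2 + 12z^2.

V is a rectangular box, so dV = dx dy dz with 0 ≤ x ≤ 4, 0 ≤ y ≤ 3, 0 ≤ z ≤ 2.

Integrate (12x^2 + 12y^2 + 12z^2) over V as an iterated integral:

    ∭_V (∇·F) dV = ∫_0^{4} ∫_0^{3} ∫_0^{2} (12x^2 + 12y^2 + 12z^2) dz dy dx.

Inner (z from 0 to 2): 24x^2 + 24y^2 + 32.
Middle (y from 0 to 3): 72x^2 + 312.
Outer (x from 0 to 4): 2784.

Therefore ∯_{∂V} F · n dS = 2784.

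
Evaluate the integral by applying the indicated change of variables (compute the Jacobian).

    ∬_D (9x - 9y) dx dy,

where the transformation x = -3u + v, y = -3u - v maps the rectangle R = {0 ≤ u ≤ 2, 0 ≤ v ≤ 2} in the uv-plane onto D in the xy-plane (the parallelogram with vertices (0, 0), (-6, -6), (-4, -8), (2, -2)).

Compute the Jacobian determinant of (x, y) with respect to (u, v):

    ∂(x,y)/∂(u,v) = | -3  1 | = (-3)(-1) - (1)(-3) = 6.
                   | -3  -1 |

Its absolute value is |J| = 6 (the area scaling factor).

Substituting x = -3u + v, y = -3u - v into the integrand,

    9x - 9y → 18v,

so the integral becomes

    ∬_R (18v) · |J| du dv = ∫_0^2 ∫_0^2 (108v) dv du.

Inner (v): 216.
Outer (u): 432.

Therefore ∬_D (9x - 9y) dx dy = 432.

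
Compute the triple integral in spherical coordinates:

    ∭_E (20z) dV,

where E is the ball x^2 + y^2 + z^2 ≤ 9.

In spherical coordinates, x = ρ sin(φ) cos(θ), y = ρ sin(φ) sin(θ), z = ρ cos(φ), and dV = ρ^2 sin(φ) dρ dφ dθ.

The integrand becomes 20ρ cos(φ), so

    ∭_E (20z) dV = ∫_{0}^{2π} ∫_{0}^{π} ∫_{0}^{3} (20ρ cos(φ)) · ρ^2 sin(φ) dρ dφ dθ.

Inner (ρ): 405sin(2φ)/2.
Middle (φ): 0.
Outer (θ): 0.

Therefore the triple integral equals 0.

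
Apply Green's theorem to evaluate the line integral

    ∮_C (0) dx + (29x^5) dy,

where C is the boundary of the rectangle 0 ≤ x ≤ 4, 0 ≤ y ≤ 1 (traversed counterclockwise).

Green's theorem converts the closed line integral into a double integral over the enclosed region D:

    ∮_C P dx + Q dy = ∬_D (∂Q/∂x - ∂P/∂y) dA.

Here P = 0, Q = 29x^5, so

    ∂Q/∂x = 145x^4,    ∂P/∂y = 0,
    ∂Q/∂x - ∂P/∂y = 145x^4.

D is the region 0 ≤ x ≤ 4, 0 ≤ y ≤ 1. Evaluating the double integral:

    ∬_D (145x^4) dA = ∫_0^{4} ∫_0^{1} (145x^4) dy dx.

Inner (y from 0 to 1): 145x^4.
Outer (x from 0 to 4): 29696.

Therefore ∮_C P dx + Q dy = 29696.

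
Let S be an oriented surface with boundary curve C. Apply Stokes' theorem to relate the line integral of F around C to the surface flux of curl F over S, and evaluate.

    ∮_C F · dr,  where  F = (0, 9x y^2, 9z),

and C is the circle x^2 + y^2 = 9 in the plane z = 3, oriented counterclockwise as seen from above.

Let S be the flat disk x^2 + y^2 ≤ 9 in the plane z = 3, with upward unit normal n̂ = ẑ. By Stokes' theorem,

    ∮_C F · dr = ∬_S (∇ × F) · n̂ dS = ∬_D (curl F)_z dA,

where D is the disk x^2 + y^2 ≤ 9.

Compute the curl of F = (0, 9x y^2, 9z):
    (∇ × F)_x = ∂F_z/∂y - ∂F_y/∂z = 0,
    (∇ × F)_y = ∂F_x/∂z - ∂F_z/∂x = 0,
    (∇ × F)_z = ∂F_y/∂x - ∂F_x/∂y = 9y^2.

On z = 3, (curl F)_z = 9y^2.

Convert to polar (x = r cos θ, y = r sin θ, dA = r dr dθ); the integrand becomes 9r^2sin(θ)^2, so

    ∬_D (curl F)_z dA = ∫_0^{2π} ∫_0^{3} (9r^2sin(θ)^2) · r dr dθ.

Inner (r from 0 to 3): 729sin(θ)^2/4.
Outer (θ from 0 to 2π): 729π/4.

Therefore ∮_C F · dr = 729π/4.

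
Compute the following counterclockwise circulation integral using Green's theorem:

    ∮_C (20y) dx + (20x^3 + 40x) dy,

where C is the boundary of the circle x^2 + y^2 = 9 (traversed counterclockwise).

Green's theorem converts the closed line integral into a double integral over the enclosed region D:

    ∮_C P dx + Q dy = ∬_D (∂Q/∂x - ∂P/∂y) dA.

Here P = 20y, Q = 20x^3 + 40x, so

    ∂Q/∂x = 60x^2 + 40,    ∂P/∂y = 20,
    ∂Q/∂x - ∂P/∂y = 60x^2 + 20.

D is the region x^2 + y^2 ≤ 9. Evaluating the double integral:

In polar coordinates (x = r cos θ, y = r sin θ, dA = r dr dθ) the integrand becomes 60r^2cos(θ)^2 + 20, so

    ∬_D (60x^2 + 20) dA = ∫_0^{2π} ∫_0^{3} (60r^2cos(θ)^2 + 20) · r dr dθ.

Inner (r from 0 to 3): 1215cos(θ)^2 + 90.
Outer (θ from 0 to 2π): 1395π.

Therefore ∮_C P dx + Q dy = 1395π.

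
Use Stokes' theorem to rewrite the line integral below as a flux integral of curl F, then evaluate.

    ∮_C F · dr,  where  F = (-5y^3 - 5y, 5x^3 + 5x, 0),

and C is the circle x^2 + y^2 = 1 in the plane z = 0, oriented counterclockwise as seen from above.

Let S be the flat disk x^2 + y^2 ≤ 1 in the plane z = 0, with upward unit normal n̂ = ẑ. By Stokes' theorem,

    ∮_C F · dr = ∬_S (∇ × F) · n̂ dS = ∬_D (curl F)_z dA,

where D is the disk x^2 + y^2 ≤ 1.

Compute the curl of F = (-5y^3 - 5y, 5x^3 + 5x, 0):
    (∇ × F)_x = ∂F_z/∂y - ∂F_y/∂z = 0,
    (∇ × F)_y = ∂F_x/∂z - ∂F_z/∂x = 0,
    (∇ × F)_z = ∂F_y/∂x - ∂F_x/∂y = 15x^2 + 15y^2 + 10.

On z = 0, (curl F)_z = 15x^2 + 15y^2 + 10.

Convert to polar (x = r cos θ, y = r sin θ, dA = r dr dθ); the integrand becomes 15r^2 + 10, so

    ∬_D (curl F)_z dA = ∫_0^{2π} ∫_0^{1} (15r^2 + 10) · r dr dθ.

Inner (r from 0 to 1): 35/4.
Outer (θ from 0 to 2π): 35π/2.

Therefore ∮_C F · dr = 35π/2.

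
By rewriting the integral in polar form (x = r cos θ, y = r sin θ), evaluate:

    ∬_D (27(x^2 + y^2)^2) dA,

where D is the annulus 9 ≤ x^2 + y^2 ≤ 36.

The region D is 3 ≤ r ≤ 6, 0 ≤ θ ≤ 2π in polar coordinates, where x = r cos(θ), y = r sin(θ), and dA = r dr dθ.

Under the substitution, the integrand becomes 27r^4, so

    ∬_D (27(x^2 + y^2)^2) dA = ∫_{0}^{2π} ∫_{3}^{6} (27r^4) · r dr dθ.

Inner integral (in r): ∫_{3}^{6} (27r^4) · r dr = 413343/2.

Outer integral (in θ): ∫_{0}^{2π} (413343/2) dθ = 413343π.

Therefore ∬_D (27(x^2 + y^2)^2) dA = 413343π.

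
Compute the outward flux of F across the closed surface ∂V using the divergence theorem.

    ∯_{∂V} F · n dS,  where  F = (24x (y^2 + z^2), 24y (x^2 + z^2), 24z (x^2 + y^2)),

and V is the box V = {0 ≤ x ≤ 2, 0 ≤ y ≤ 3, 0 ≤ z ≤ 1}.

By the divergence theorem,

    ∯_{∂V} F · n dS = ∭_V (∇ · F) dV.

Compute the divergence:
    ∇ · F = ∂F_x/∂x + ∂F_y/∂y + ∂F_z/∂z = 24y^2 + 24z^2 + 24x^2 + 24z^2 + 24x^2 + 24y^2 = 48x^2 + 48y^2 + 48z^2.

V is a rectangular box, so dV = dx dy dz with 0 ≤ x ≤ 2, 0 ≤ y ≤ 3, 0 ≤ z ≤ 1.

Integrate (48x^2 + 48y^2 + 48z^2) over V as an iterated integral:

    ∭_V (∇·F) dV = ∫_0^{2} ∫_0^{3} ∫_0^{1} (48x^2 + 48y^2 + 48z^2) dz dy dx.

Inner (z from 0 to 1): 48x^2 + 48y^2 + 16.
Middle (y from 0 to 3): 144x^2 + 480.
Outer (x from 0 to 2): 1344.

Therefore ∯_{∂V} F · n dS = 1344.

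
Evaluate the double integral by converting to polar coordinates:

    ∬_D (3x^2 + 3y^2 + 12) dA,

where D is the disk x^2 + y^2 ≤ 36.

The region D is 0 ≤ r ≤ 6, 0 ≤ θ ≤ 2π in polar coordinates, where x = r cos(θ), y = r sin(θ), and dA = r dr dθ.

Under the substitution, the integrand becomes 3r^2 + 12, so

    ∬_D (3x^2 + 3y^2 + 12) dA = ∫_{0}^{2π} ∫_{0}^{6} (3r^2 + 12) · r dr dθ.

Inner integral (in r): ∫_{0}^{6} (3r^2 + 12) · r dr = 1188.

Outer integral (in θ): ∫_{0}^{2π} (1188) dθ = 2376π.

Therefore ∬_D (3x^2 + 3y^2 + 12) dA = 2376π.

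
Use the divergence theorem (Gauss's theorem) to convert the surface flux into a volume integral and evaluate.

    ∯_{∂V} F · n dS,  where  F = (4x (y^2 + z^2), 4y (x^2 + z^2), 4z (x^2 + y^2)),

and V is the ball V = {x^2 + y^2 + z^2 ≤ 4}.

By the divergence theorem,

    ∯_{∂V} F · n dS = ∭_V (∇ · F) dV.

Compute the divergence:
    ∇ · F = ∂F_x/∂x + ∂F_y/∂y + ∂F_z/∂z = 4y^2 + 4z^2 + 4x^2 + 4z^2 + 4x^2 + 4y^2 = 8x^2 + 8y^2 + 8z^2.

In spherical coordinates, x = ρ sin(φ) cos(θ), y = ρ sin(φ) sin(θ), z = ρ cos(φ), dV = ρ^2 sin(φ) dρ dφ dθ, with 0 ≤ ρ ≤ 2, 0 ≤ φ ≤ π, 0 ≤ θ ≤ 2π.

The integrand, after substitution and multiplying by the volume element, becomes (8ρ^2) · ρ^2 sin(φ), so

    ∭_V (∇·F) dV = ∫_0^{2π} ∫_0^{π} ∫_0^{2} (8ρ^2) · ρ^2 sin(φ) dρ dφ dθ.

Inner (ρ from 0 to 2): 256sin(φ)/5.
Middle (φ from 0 to π): 512/5.
Outer (θ from 0 to 2π): 1024π/5.

Therefore ∯_{∂V} F · n dS = 1024π/5.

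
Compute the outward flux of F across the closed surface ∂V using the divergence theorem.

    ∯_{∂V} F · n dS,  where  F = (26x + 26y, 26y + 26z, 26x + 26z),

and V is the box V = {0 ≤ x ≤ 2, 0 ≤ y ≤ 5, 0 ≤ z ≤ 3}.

By the divergence theorem,

    ∯_{∂V} F · n dS = ∭_V (∇ · F) dV.

Compute the divergence:
    ∇ · F = ∂F_x/∂x + ∂F_y/∂y + ∂F_z/∂z = 26 + 26 + 26 = 78.

V is a rectangular box, so dV = dx dy dz with 0 ≤ x ≤ 2, 0 ≤ y ≤ 5, 0 ≤ z ≤ 3.

Integrate (78) over V as an iterated integral:

    ∭_V (∇·F) dV = ∫_0^{2} ∫_0^{5} ∫_0^{3} (78) dz dy dx.

Inner (z from 0 to 3): 234.
Middle (y from 0 to 5): 1170.
Outer (x from 0 to 2): 2340.

Therefore ∯_{∂V} F · n dS = 2340.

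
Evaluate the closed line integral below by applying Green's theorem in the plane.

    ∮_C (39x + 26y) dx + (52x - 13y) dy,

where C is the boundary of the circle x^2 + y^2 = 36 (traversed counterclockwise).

Green's theorem converts the closed line integral into a double integral over the enclosed region D:

    ∮_C P dx + Q dy = ∬_D (∂Q/∂x - ∂P/∂y) dA.

Here P = 39x + 26y, Q = 52x - 13y, so

    ∂Q/∂x = 52,    ∂P/∂y = 26,
    ∂Q/∂x - ∂P/∂y = 26.

D is the region x^2 + y^2 ≤ 36. Evaluating the double integral:

In polar coordinates (x = r cos θ, y = r sin θ, dA = r dr dθ) the integrand becomes 26, so

    ∬_D (26) dA = ∫_0^{2π} ∫_0^{6} (26) · r dr dθ.

Inner (r from 0 to 6): 468.
Outer (θ from 0 to 2π): 936π.

Therefore ∮_C P dx + Q dy = 936π.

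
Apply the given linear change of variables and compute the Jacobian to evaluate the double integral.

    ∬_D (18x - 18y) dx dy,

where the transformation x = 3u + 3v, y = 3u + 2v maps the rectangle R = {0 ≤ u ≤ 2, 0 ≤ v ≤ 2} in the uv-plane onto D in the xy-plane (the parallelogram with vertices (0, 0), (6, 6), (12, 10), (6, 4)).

Compute the Jacobian determinant of (x, y) with respect to (u, v):

    ∂(x,y)/∂(u,v) = | 3  3 | = (3)(2) - (3)(3) = -3.
                   | 3  2 |

Its absolute value is |J| = 3 (the area scaling factor).

Substituting x = 3u + 3v, y = 3u + 2v into the integrand,

    18x - 18y → 18v,

so the integral becomes

    ∬_R (18v) · |J| du dv = ∫_0^2 ∫_0^2 (54v) dv du.

Inner (v): 108.
Outer (u): 216.

Therefore ∬_D (18x - 18y) dx dy = 216.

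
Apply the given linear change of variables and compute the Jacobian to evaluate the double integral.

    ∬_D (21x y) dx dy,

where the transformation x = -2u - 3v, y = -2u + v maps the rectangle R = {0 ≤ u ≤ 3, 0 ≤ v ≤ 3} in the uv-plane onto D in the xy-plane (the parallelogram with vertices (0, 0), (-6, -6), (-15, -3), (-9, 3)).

Compute the Jacobian determinant of (x, y) with respect to (u, v):

    ∂(x,y)/∂(u,v) = | -2  -3 | = (-2)(1) - (-3)(-2) = -8.
                   | -2  1 |

Its absolute value is |J| = 8 (the area scaling factor).

Substituting x = -2u - 3v, y = -2u + v into the integrand,

    21x y → 84u^2 + 84u v - 63v^2,

so the integral becomes

    ∬_R (84u^2 + 84u v - 63v^2) · |J| du dv = ∫_0^3 ∫_0^3 (672u^2 + 672u v - 504v^2) dv du.

Inner (v): 2016u^2 + 3024u - 4536.
Outer (u): 18144.

Therefore ∬_D (21x y) dx dy = 18144.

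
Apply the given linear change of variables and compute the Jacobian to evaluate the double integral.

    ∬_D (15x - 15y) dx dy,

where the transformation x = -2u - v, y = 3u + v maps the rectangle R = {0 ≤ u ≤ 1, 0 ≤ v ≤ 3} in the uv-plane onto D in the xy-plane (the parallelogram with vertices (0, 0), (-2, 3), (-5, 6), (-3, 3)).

Compute the Jacobian determinant of (x, y) with respect to (u, v):

    ∂(x,y)/∂(u,v) = | -2  -1 | = (-2)(1) - (-1)(3) = 1.
                   | 3  1 |

Its absolute value is |J| = 1 (the area scaling factor).

Substituting x = -2u - v, y = 3u + v into the integrand,

    15x - 15y → -75u - 30v,

so the integral becomes

    ∬_R (-75u - 30v) · |J| du dv = ∫_0^1 ∫_0^3 (-75u - 30v) dv du.

Inner (v): -225u - 135.
Outer (u): -495/2.

Therefore ∬_D (15x - 15y) dx dy = -495/2.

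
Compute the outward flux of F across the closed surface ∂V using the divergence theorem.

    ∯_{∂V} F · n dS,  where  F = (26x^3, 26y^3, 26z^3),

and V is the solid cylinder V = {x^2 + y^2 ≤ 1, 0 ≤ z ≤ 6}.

By the divergence theorem,

    ∯_{∂V} F · n dS = ∭_V (∇ · F) dV.

Compute the divergence:
    ∇ · F = ∂F_x/∂x + ∂F_y/∂y + ∂F_z/∂z = 78x^2 + 78y^2 + 78z^2.

In cylindrical coordinates, x = r cos(θ), y = r sin(θ), z = z, dV = r dr dθ dz, with 0 ≤ r ≤ 1, 0 ≤ θ ≤ 2π, 0 ≤ z ≤ 6.

The integrand, after substitution and multiplying by the volume element, becomes (78r^2 + 78z^2) · r, so

    ∭_V (∇·F) dV = ∫_0^{2π} ∫_0^{1} ∫_0^{6} (78r^2 + 78z^2) · r dz dr dθ.

Inner (z from 0 to 6): 468r (r^2 + 12).
Middle (r from 0 to 1): 2925.
Outer (θ from 0 to 2π): 5850π.

Therefore ∯_{∂V} F · n dS = 5850π.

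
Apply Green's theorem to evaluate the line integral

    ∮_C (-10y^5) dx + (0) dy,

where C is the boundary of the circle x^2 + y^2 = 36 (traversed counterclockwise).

Green's theorem converts the closed line integral into a double integral over the enclosed region D:

    ∮_C P dx + Q dy = ∬_D (∂Q/∂x - ∂P/∂y) dA.

Here P = -10y^5, Q = 0, so

    ∂Q/∂x = 0,    ∂P/∂y = -50y^4,
    ∂Q/∂x - ∂P/∂y = 50y^4.

D is the region x^2 + y^2 ≤ 36. Evaluating the double integral:

In polar coordinates (x = r cos θ, y = r sin θ, dA = r dr dθ) the integrand becomes 50r^4sin(θ)^4, so

    ∬_D (50y^4) dA = ∫_0^{2π} ∫_0^{6} (50r^4sin(θ)^4) · r dr dθ.

Inner (r from 0 to 6): 388800sin(θ)^4.
Outer (θ from 0 to 2π): 291600π.

Therefore ∮_C P dx + Q dy = 291600π.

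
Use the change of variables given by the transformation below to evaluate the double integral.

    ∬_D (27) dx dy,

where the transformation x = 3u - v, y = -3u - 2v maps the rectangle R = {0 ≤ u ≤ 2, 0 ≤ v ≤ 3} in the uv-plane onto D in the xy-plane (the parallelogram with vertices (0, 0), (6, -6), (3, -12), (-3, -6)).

Compute the Jacobian determinant of (x, y) with respect to (u, v):

    ∂(x,y)/∂(u,v) = | 3  -1 | = (3)(-2) - (-1)(-3) = -9.
                   | -3  -2 |

Its absolute value is |J| = 9 (the area scaling factor).

Substituting x = 3u - v, y = -3u - 2v into the integrand,

    27 → 27,

so the integral becomes

    ∬_R (27) · |J| du dv = ∫_0^2 ∫_0^3 (243) dv du.

Inner (v): 729.
Outer (u): 1458.

Therefore ∬_D (27) dx dy = 1458.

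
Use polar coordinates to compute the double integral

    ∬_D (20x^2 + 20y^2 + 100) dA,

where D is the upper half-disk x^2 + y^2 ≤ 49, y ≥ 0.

The region D is 0 ≤ r ≤ 7, 0 ≤ θ ≤ π in polar coordinates, where x = r cos(θ), y = r sin(θ), and dA = r dr dθ.

Under the substitution, the integrand becomes 20r^2 + 100, so

    ∬_D (20x^2 + 20y^2 + 100) dA = ∫_{0}^{π} ∫_{0}^{7} (20r^2 + 100) · r dr dθ.

Inner integral (in r): ∫_{0}^{7} (20r^2 + 100) · r dr = 14455.

Outer integral (in θ): ∫_{0}^{π} (14455) dθ = 14455π.

Therefore ∬_D (20x^2 + 20y^2 + 100) dA = 14455π.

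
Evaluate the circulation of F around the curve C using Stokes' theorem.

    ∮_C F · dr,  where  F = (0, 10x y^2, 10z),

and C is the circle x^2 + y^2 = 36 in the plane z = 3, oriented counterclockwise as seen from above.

Let S be the flat disk x^2 + y^2 ≤ 36 in the plane z = 3, with upward unit normal n̂ = ẑ. By Stokes' theorem,

    ∮_C F · dr = ∬_S (∇ × F) · n̂ dS = ∬_D (curl F)_z dA,

where D is the disk x^2 + y^2 ≤ 36.

Compute the curl of F = (0, 10x y^2, 10z):
    (∇ × F)_x = ∂F_z/∂y - ∂F_y/∂z = 0,
    (∇ × F)_y = ∂F_x/∂z - ∂F_z/∂x = 0,
    (∇ × F)_z = ∂F_y/∂x - ∂F_x/∂y = 10y^2.

On z = 3, (curl F)_z = 10y^2.

Convert to polar (x = r cos θ, y = r sin θ, dA = r dr dθ); the integrand becomes 10r^2sin(θ)^2, so

    ∬_D (curl F)_z dA = ∫_0^{2π} ∫_0^{6} (10r^2sin(θ)^2) · r dr dθ.

Inner (r from 0 to 6): 3240sin(θ)^2.
Outer (θ from 0 to 2π): 3240π.

Therefore ∮_C F · dr = 3240π.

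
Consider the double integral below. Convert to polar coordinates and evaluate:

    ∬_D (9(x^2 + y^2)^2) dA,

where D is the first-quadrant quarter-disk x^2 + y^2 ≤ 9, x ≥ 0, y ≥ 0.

The region D is 0 ≤ r ≤ 3, 0 ≤ θ ≤ π/2 in polar coordinates, where x = r cos(θ), y = r sin(θ), and dA = r dr dθ.

Under the substitution, the integrand becomes 9r^4, so

    ∬_D (9(x^2 + y^2)^2) dA = ∫_{0}^{π/2} ∫_{0}^{3} (9r^4) · r dr dθ.

Inner integral (in r): ∫_{0}^{3} (9r^4) · r dr = 2187/2.

Outer integral (in θ): ∫_{0}^{π/2} (2187/2) dθ = 2187π/4.

Therefore ∬_D (9(x^2 + y^2)^2) dA = 2187π/4.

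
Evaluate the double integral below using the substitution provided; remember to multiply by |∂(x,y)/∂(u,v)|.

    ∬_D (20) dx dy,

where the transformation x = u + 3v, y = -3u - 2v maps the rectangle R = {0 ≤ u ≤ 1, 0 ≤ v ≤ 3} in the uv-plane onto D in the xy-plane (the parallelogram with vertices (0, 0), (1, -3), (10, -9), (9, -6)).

Compute the Jacobian determinant of (x, y) with respect to (u, v):

    ∂(x,y)/∂(u,v) = | 1  3 | = (1)(-2) - (3)(-3) = 7.
                   | -3  -2 |

Its absolute value is |J| = 7 (the area scaling factor).

Substituting x = u + 3v, y = -3u - 2v into the integrand,

    20 → 20,

so the integral becomes

    ∬_R (20) · |J| du dv = ∫_0^1 ∫_0^3 (140) dv du.

Inner (v): 420.
Outer (u): 420.

Therefore ∬_D (20) dx dy = 420.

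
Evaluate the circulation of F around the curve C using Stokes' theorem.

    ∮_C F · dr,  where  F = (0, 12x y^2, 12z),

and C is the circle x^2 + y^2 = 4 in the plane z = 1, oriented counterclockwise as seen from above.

Let S be the flat disk x^2 + y^2 ≤ 4 in the plane z = 1, with upward unit normal n̂ = ẑ. By Stokes' theorem,

    ∮_C F · dr = ∬_S (∇ × F) · n̂ dS = ∬_D (curl F)_z dA,

where D is the disk x^2 + y^2 ≤ 4.

Compute the curl of F = (0, 12x y^2, 12z):
    (∇ × F)_x = ∂F_z/∂y - ∂F_y/∂z = 0,
    (∇ × F)_y = ∂F_x/∂z - ∂F_z/∂x = 0,
    (∇ × F)_z = ∂F_y/∂x - ∂F_x/∂y = 12y^2.

On z = 1, (curl F)_z = 12y^2.

Convert to polar (x = r cos θ, y = r sin θ, dA = r dr dθ); the integrand becomes 12r^2sin(θ)^2, so

    ∬_D (curl F)_z dA = ∫_0^{2π} ∫_0^{2} (12r^2sin(θ)^2) · r dr dθ.

Inner (r from 0 to 2): 48sin(θ)^2.
Outer (θ from 0 to 2π): 48π.

Therefore ∮_C F · dr = 48π.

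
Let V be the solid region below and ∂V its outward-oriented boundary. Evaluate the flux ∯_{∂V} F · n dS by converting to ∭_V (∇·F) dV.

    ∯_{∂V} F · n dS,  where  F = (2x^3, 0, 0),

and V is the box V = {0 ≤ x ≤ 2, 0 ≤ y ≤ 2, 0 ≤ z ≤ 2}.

By the divergence theorem,

    ∯_{∂V} F · n dS = ∭_V (∇ · F) dV.

Compute the divergence:
    ∇ · F = ∂F_x/∂x + ∂F_y/∂y + ∂F_z/∂z = 6x^2 + 0 + 0 = 6x^2.

V is a rectangular box, so dV = dx dy dz with 0 ≤ x ≤ 2, 0 ≤ y ≤ 2, 0 ≤ z ≤ 2.

Integrate (6x^2) over V as an iterated integral:

    ∭_V (∇·F) dV = ∫_0^{2} ∫_0^{2} ∫_0^{2} (6x^2) dz dy dx.

Inner (z from 0 to 2): 12x^2.
Middle (y from 0 to 2): 24x^2.
Outer (x from 0 to 2): 64.

Therefore ∯_{∂V} F · n dS = 64.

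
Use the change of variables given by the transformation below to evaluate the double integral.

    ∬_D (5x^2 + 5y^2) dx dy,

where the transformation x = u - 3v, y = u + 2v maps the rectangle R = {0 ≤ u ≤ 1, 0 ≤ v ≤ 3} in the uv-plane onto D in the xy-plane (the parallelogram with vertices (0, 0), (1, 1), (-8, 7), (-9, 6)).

Compute the Jacobian determinant of (x, y) with respect to (u, v):

    ∂(x,y)/∂(u,v) = | 1  -3 | = (1)(2) - (-3)(1) = 5.
                   | 1  2 |

Its absolute value is |J| = 5 (the area scaling factor).

Substituting x = u - 3v, y = u + 2v into the integrand,

    5x^2 + 5y^2 → 10u^2 - 10u v + 65v^2,

so the integral becomes

    ∬_R (10u^2 - 10u v + 65v^2) · |J| du dv = ∫_0^1 ∫_0^3 (50u^2 - 50u v + 325v^2) dv du.

Inner (v): 150u^2 - 225u + 2925.
Outer (u): 5725/2.

Therefore ∬_D (5x^2 + 5y^2) dx dy = 5725/2.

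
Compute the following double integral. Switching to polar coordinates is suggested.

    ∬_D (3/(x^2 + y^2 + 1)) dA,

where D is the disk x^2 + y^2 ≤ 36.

The region D is 0 ≤ r ≤ 6, 0 ≤ θ ≤ 2π in polar coordinates, where x = r cos(θ), y = r sin(θ), and dA = r dr dθ.

Under the substitution, the integrand becomes 3/(r^2 + 1), so

    ∬_D (3/(x^2 + y^2 + 1)) dA = ∫_{0}^{2π} ∫_{0}^{6} (3/(r^2 + 1)) · r dr dθ.

Inner integral (in r): ∫_{0}^{6} (3/(r^2 + 1)) · r dr = 3log(37)/2.

Outer integral (in θ): ∫_{0}^{2π} (3log(37)/2) dθ = 3π log(37).

Therefore ∬_D (3/(x^2 + y^2 + 1)) dA = 3π log(37).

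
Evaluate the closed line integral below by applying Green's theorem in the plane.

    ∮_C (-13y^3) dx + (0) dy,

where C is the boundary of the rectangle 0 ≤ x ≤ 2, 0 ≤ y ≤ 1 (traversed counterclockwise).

Green's theorem converts the closed line integral into a double integral over the enclosed region D:

    ∮_C P dx + Q dy = ∬_D (∂Q/∂x - ∂P/∂y) dA.

Here P = -13y^3, Q = 0, so

    ∂Q/∂x = 0,    ∂P/∂y = -39y^2,
    ∂Q/∂x - ∂P/∂y = 39y^2.

D is the region 0 ≤ x ≤ 2, 0 ≤ y ≤ 1. Evaluating the double integral:

    ∬_D (39y^2) dA = ∫_0^{2} ∫_0^{1} (39y^2) dy dx.

Inner (y from 0 to 1): 13.
Outer (x from 0 to 2): 26.

Therefore ∮_C P dx + Q dy = 26.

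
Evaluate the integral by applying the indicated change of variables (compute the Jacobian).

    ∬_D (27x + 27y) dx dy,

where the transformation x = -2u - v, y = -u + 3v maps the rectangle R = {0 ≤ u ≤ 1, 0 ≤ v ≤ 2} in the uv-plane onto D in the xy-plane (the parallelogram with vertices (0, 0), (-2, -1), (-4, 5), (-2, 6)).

Compute the Jacobian determinant of (x, y) with respect to (u, v):

    ∂(x,y)/∂(u,v) = | -2  -1 | = (-2)(3) - (-1)(-1) = -7.
                   | -1  3 |

Its absolute value is |J| = 7 (the area scaling factor).

Substituting x = -2u - v, y = -u + 3v into the integrand,

    27x + 27y → -81u + 54v,

so the integral becomes

    ∬_R (-81u + 54v) · |J| du dv = ∫_0^1 ∫_0^2 (-567u + 378v) dv du.

Inner (v): 756 - 1134u.
Outer (u): 189.

Therefore ∬_D (27x + 27y) dx dy = 189.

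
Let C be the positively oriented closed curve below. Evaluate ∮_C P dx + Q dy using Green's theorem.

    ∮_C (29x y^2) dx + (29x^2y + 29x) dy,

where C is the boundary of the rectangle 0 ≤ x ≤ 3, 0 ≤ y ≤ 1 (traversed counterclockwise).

Green's theorem converts the closed line integral into a double integral over the enclosed region D:

    ∮_C P dx + Q dy = ∬_D (∂Q/∂x - ∂P/∂y) dA.

Here P = 29x y^2, Q = 29x^2y + 29x, so

    ∂Q/∂x = 58x y + 29,    ∂P/∂y = 58x y,
    ∂Q/∂x - ∂P/∂y = 29.

D is the region 0 ≤ x ≤ 3, 0 ≤ y ≤ 1. Evaluating the double integral:

    ∬_D (29) dA = ∫_0^{3} ∫_0^{1} (29) dy dx.

Inner (y from 0 to 1): 29.
Outer (x from 0 to 3): 87.

Therefore ∮_C P dx + Q dy = 87.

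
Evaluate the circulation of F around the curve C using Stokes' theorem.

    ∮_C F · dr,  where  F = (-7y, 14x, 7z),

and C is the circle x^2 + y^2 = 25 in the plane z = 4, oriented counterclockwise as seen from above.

Let S be the flat disk x^2 + y^2 ≤ 25 in the plane z = 4, with upward unit normal n̂ = ẑ. By Stokes' theorem,

    ∮_C F · dr = ∬_S (∇ × F) · n̂ dS = ∬_D (curl F)_z dA,

where D is the disk x^2 + y^2 ≤ 25.

Compute the curl of F = (-7y, 14x, 7z):
    (∇ × F)_x = ∂F_z/∂y - ∂F_y/∂z = 0,
    (∇ × F)_y = ∂F_x/∂z - ∂F_z/∂x = 0,
    (∇ × F)_z = ∂F_y/∂x - ∂F_x/∂y = 21.

On z = 4, (curl F)_z = 21.

Convert to polar (x = r cos θ, y = r sin θ, dA = r dr dθ); the integrand becomes 21, so

    ∬_D (curl F)_z dA = ∫_0^{2π} ∫_0^{5} (21) · r dr dθ.

Inner (r from 0 to 5): 525/2.
Outer (θ from 0 to 2π): 525π.

Therefore ∮_C F · dr = 525π.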